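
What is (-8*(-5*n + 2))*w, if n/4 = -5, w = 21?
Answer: -17136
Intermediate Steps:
n = -20 (n = 4*(-5) = -20)
(-8*(-5*n + 2))*w = -8*(-5*(-20) + 2)*21 = -8*(100 + 2)*21 = -8*102*21 = -816*21 = -17136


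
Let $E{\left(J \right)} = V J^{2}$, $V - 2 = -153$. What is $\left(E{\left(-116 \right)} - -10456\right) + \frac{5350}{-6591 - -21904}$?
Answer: $- \frac{30953692850}{15313} \approx -2.0214 \cdot 10^{6}$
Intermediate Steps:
$V = -151$ ($V = 2 - 153 = -151$)
$E{\left(J \right)} = - 151 J^{2}$
$\left(E{\left(-116 \right)} - -10456\right) + \frac{5350}{-6591 - -21904} = \left(- 151 \left(-116\right)^{2} - -10456\right) + \frac{5350}{-6591 - -21904} = \left(\left(-151\right) 13456 + 10456\right) + \frac{5350}{-6591 + 21904} = \left(-2031856 + 10456\right) + \frac{5350}{15313} = -2021400 + 5350 \cdot \frac{1}{15313} = -2021400 + \frac{5350}{15313} = - \frac{30953692850}{15313}$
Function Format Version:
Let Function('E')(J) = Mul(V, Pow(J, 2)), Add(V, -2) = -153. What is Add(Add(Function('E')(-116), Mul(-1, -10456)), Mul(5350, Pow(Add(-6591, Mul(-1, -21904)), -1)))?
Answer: Rational(-30953692850, 15313) ≈ -2.0214e+6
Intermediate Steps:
V = -151 (V = Add(2, -153) = -151)
Function('E')(J) = Mul(-151, Pow(J, 2))
Add(Add(Function('E')(-116), Mul(-1, -10456)), Mul(5350, Pow(Add(-6591, Mul(-1, -21904)), -1))) = Add(Add(Mul(-151, Pow(-116, 2)), Mul(-1, -10456)), Mul(5350, Pow(Add(-6591, Mul(-1, -21904)), -1))) = Add(Add(Mul(-151, 13456), 10456), Mul(5350, Pow(Add(-6591, 21904), -1))) = Add(Add(-2031856, 10456), Mul(5350, Pow(15313, -1))) = Add(-2021400, Mul(5350, Rational(1, 15313))) = Add(-2021400, Rational(5350, 15313)) = Rational(-30953692850, 15313)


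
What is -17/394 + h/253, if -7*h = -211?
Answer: 53027/697774 ≈ 0.075994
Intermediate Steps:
h = 211/7 (h = -⅐*(-211) = 211/7 ≈ 30.143)
-17/394 + h/253 = -17/394 + (211/7)/253 = -17*1/394 + (211/7)*(1/253) = -17/394 + 211/1771 = 53027/697774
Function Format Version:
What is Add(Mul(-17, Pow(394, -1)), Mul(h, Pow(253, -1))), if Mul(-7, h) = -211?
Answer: Rational(53027, 697774) ≈ 0.075994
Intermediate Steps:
h = Rational(211, 7) (h = Mul(Rational(-1, 7), -211) = Rational(211, 7) ≈ 30.143)
Add(Mul(-17, Pow(394, -1)), Mul(h, Pow(253, -1))) = Add(Mul(-17, Pow(394, -1)), Mul(Rational(211, 7), Pow(253, -1))) = Add(Mul(-17, Rational(1, 394)), Mul(Rational(211, 7), Rational(1, 253))) = Add(Rational(-17, 394), Rational(211, 1771)) = Rational(53027, 697774)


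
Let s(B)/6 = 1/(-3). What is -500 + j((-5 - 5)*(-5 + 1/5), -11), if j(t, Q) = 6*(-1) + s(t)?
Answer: -508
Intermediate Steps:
s(B) = -2 (s(B) = 6/(-3) = 6*(-⅓) = -2)
j(t, Q) = -8 (j(t, Q) = 6*(-1) - 2 = -6 - 2 = -8)
-500 + j((-5 - 5)*(-5 + 1/5), -11) = -500 - 8 = -508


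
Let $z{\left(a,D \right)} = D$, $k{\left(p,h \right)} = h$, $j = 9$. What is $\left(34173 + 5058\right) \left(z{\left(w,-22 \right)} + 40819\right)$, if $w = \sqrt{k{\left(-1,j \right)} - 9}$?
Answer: $1600507107$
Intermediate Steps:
$w = 0$ ($w = \sqrt{9 - 9} = \sqrt{0} = 0$)
$\left(34173 + 5058\right) \left(z{\left(w,-22 \right)} + 40819\right) = \left(34173 + 5058\right) \left(-22 + 40819\right) = 39231 \cdot 40797 = 1600507107$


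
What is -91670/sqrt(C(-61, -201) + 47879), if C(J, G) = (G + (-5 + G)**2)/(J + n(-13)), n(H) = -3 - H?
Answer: -45835*sqrt(122379294)/1199797 ≈ -422.61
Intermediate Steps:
C(J, G) = (G + (-5 + G)**2)/(10 + J) (C(J, G) = (G + (-5 + G)**2)/(J + (-3 - 1*(-13))) = (G + (-5 + G)**2)/(J + (-3 + 13)) = (G + (-5 + G)**2)/(J + 10) = (G + (-5 + G)**2)/(10 + J))
-91670/sqrt(C(-61, -201) + 47879) = -91670/sqrt((-201 + (-5 - 201)**2)/(10 - 61) + 47879) = -91670/sqrt((-201 + (-206)**2)/(-51) + 47879) = -91670/sqrt(-(-201 + 42436)/51 + 47879) = -91670/sqrt(-1/51*42235 + 47879) = -91670/sqrt(-42235/51 + 47879) = -91670*sqrt(122379294)/2399594 = -45835*sqrt(122379294)/1199797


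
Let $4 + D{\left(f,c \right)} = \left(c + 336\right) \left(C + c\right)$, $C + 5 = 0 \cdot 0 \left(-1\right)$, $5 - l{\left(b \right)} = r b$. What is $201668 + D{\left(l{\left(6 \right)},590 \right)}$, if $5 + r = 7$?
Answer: $743374$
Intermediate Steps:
$r = 2$ ($r = -5 + 7 = 2$)
$l{\left(b \right)} = 5 - 2 b$
$C = -5$ ($C = -5 + 0 \cdot 0 \left(-1\right) = -5 + 0 \left(-1\right) = -5 + 0 = -5$)
$D{\left(f,c \right)} = -4 + \left(-5 + c\right) \left(336 + c\right)$ ($D{\left(f,c \right)} = -4 + \left(c + 336\right) \left(-5 + c\right) = -4 + \left(336 + c\right) \left(-5 + c\right) = -4 + \left(-5 + c\right) \left(336 + c\right)$)
$201668 + D{\left(l{\left(6 \right)},590 \right)} = 201668 + \left(-1684 + 590^{2} + 331 \cdot 590\right) = 201668 + \left(-1684 + 348100 + 195290\right) = 201668 + 541706 = 743374$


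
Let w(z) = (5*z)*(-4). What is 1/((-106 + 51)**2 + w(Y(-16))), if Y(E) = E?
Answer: 1/3345 ≈ 0.00029895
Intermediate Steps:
w(z) = -20*z
1/((-106 + 51)**2 + w(Y(-16))) = 1/((-106 + 51)**2 - 20*(-16)) = 1/((-55)**2 + 320) = 1/(3025 + 320) = 1/3345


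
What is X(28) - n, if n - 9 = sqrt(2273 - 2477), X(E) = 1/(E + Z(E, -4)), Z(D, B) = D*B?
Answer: -757/84 - 2*I*sqrt(51) ≈ -9.0119 - 14.283*I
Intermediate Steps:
Z(D, B) = B*D
X(E) = -1/(3*E) (X(E) = 1/(E - 4*E) = 1/(-3*E) = -1/(3*E))
n = 9 + 2*I*sqrt(51) (n = 9 + sqrt(2273 - 2477) = 9 + sqrt(-204) = 9 + 2*I*sqrt(51) ≈ 9.0 + 14.283*I)
X(28) - n = -1/3/28 - (9 + 2*I*sqrt(51)) = -1/3*1/28 + (-9 - 2*I*sqrt(51)) = -1/84 + (-9 - 2*I*sqrt(51)) = -757/84 - 2*I*sqrt(51)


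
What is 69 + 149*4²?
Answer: 2453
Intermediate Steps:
69 + 149*4² = 69 + 149*16 = 69 + 2384 = 2453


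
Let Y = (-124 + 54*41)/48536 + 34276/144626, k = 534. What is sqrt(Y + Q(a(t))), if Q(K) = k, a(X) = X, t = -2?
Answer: 75*sqrt(73128586241938839)/877445942 ≈ 23.115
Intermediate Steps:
Y = 491472069/1754891884 (Y = (-124 + 2214)*(1/48536) + 34276*(1/144626) = 2090*(1/48536) + 17138/72313 = 1045/24268 + 17138/72313 = 491472069/1754891884 ≈ 0.28006)
Q(K) = 534
sqrt(Y + Q(a(t))) = sqrt(491472069/1754891884 + 534) = sqrt(937603738125/1754891884) = 75*sqrt(73128586241938839)/877445942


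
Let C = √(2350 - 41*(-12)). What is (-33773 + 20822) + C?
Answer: -12951 + 7*√58 ≈ -12898.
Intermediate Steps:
C = 7*√58 (C = √(2350 + 492) = √2842 = 7*√58 ≈ 53.310)
(-33773 + 20822) + C = (-33773 + 20822) + 7*√58 = -12951 + 7*√58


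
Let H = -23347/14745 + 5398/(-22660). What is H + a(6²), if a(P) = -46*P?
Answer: -55391417173/33412170 ≈ -1657.8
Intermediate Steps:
H = -60863653/33412170 (H = -23347*1/14745 + 5398*(-1/22660) = -23347/14745 - 2699/11330 = -60863653/33412170 ≈ -1.8216)
H + a(6²) = -60863653/33412170 - 46*6² = -60863653/33412170 - 46*36 = -60863653/33412170 - 1656 = -55391417173/33412170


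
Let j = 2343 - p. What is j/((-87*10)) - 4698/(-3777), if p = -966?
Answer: -934537/365110 ≈ -2.5596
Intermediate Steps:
j = 3309 (j = 2343 - 1*(-966) = 2343 + 966 = 3309)
j/((-87*10)) - 4698/(-3777) = 3309/((-87*10)) - 4698/(-3777) = 3309/(-870) - 4698*(-1/3777) = 3309*(-1/870) + 1566/1259 = -1103/290 + 1566/1259 = -934537/365110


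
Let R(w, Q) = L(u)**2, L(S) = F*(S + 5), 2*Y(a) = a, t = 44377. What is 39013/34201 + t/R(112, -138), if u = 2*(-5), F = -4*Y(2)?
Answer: 1533342977/13680400 ≈ 112.08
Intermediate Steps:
Y(a) = a/2
F = -4 (F = -2*2 = -4*1 = -4)
u = -10
L(S) = -20 - 4*S (L(S) = -4*(S + 5) = -4*(5 + S) = -20 - 4*S)
R(w, Q) = 400 (R(w, Q) = (-20 - 4*(-10))**2 = (-20 + 40)**2 = 20**2 = 400)
39013/34201 + t/R(112, -138) = 39013/34201 + 44377/400 = 1533342977/13680400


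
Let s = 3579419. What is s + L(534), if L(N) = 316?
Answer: 3579735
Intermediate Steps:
s + L(534) = 3579419 + 316 = 3579735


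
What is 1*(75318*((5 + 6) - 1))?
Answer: 753180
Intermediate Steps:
1*(75318*((5 + 6) - 1)) = 1*(75318*(11 - 1)) = 1*(75318*10) = 1*753180 = 753180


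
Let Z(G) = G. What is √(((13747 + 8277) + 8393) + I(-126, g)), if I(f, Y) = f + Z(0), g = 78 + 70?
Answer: √30291 ≈ 174.04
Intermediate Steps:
g = 148
I(f, Y) = f (I(f, Y) = f + 0 = f)
√(((13747 + 8277) + 8393) + I(-126, g)) = √(((13747 + 8277) + 8393) - 126) = √((22024 + 8393) - 126) = √(30417 - 126) = √30291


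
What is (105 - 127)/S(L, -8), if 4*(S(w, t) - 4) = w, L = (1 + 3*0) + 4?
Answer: -88/21 ≈ -4.1905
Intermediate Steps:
L = 5 (L = (1 + 0) + 4 = 1 + 4 = 5)
S(w, t) = 4 + w/4
(105 - 127)/S(L, -8) = (105 - 127)/(4 + (¼)*5) = -22/(4 + 5/4) = -22/(21/4) = (4/21)*(-22) = -88/21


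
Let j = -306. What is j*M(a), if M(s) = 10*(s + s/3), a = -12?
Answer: 48960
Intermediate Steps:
M(s) = 40*s/3 (M(s) = 10*(s + s*(⅓)) = 10*(s + s/3) = 10*(4*s/3) = 40*s/3)
j*M(a) = -4080*(-12) = -306*(-160) = 48960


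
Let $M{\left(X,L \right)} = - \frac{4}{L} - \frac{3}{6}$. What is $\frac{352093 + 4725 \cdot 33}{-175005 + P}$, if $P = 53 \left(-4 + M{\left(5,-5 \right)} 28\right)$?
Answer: $- \frac{362870}{124837} \approx -2.9067$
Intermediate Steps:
$M{\left(X,L \right)} = - \frac{1}{2} - \frac{4}{L}$ ($M{\left(X,L \right)} = - \frac{4}{L} - \frac{1}{2} = - \frac{1}{2} - \frac{4}{L}$)
$P = \frac{1166}{5}$ ($P = 53 \left(-4 + \frac{-8 - -5}{2 \left(-5\right)} 28\right) = 53 \left(-4 + \frac{1}{2} \left(- \frac{1}{5}\right) \left(-8 + 5\right) 28\right) = 53 \left(-4 + \frac{1}{2} \left(- \frac{1}{5}\right) \left(-3\right) 28\right) = 53 \left(-4 + \frac{3}{10} \cdot 28\right) = 53 \left(-4 + \frac{42}{5}\right) = 53 \cdot \frac{22}{5} = \frac{1166}{5} \approx 233.2$)
$\frac{352093 + 4725 \cdot 33}{-175005 + P} = \frac{352093 + 4725 \cdot 33}{-175005 + \frac{1166}{5}} = \frac{352093 + 155925}{- \frac{873859}{5}} = 508018 \left(- \frac{5}{873859}\right) = - \frac{362870}{124837}$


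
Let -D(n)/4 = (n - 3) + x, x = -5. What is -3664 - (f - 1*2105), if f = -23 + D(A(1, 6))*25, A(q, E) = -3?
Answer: -2636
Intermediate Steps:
D(n) = 32 - 4*n (D(n) = -4*((n - 3) - 5) = -4*((-3 + n) - 5) = -4*(-8 + n) = 32 - 4*n)
f = 1077 (f = -23 + (32 - 4*(-3))*25 = -23 + (32 + 12)*25 = -23 + 44*25 = -23 + 1100 = 1077)
-3664 - (f - 1*2105) = -3664 - (1077 - 1*2105) = -3664 - (1077 - 2105) = -3664 - 1*(-1028) = -3664 + 1028 = -2636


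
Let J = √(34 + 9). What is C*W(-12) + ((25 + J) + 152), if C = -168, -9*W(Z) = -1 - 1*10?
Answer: -85/3 + √43 ≈ -21.776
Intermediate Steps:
W(Z) = 11/9 (W(Z) = -(-1 - 1*10)/9 = -(-1 - 10)/9 = -⅑*(-11) = 11/9)
J = √43 ≈ 6.5574
C*W(-12) + ((25 + J) + 152) = -168*11/9 + ((25 + √43) + 152) = -616/3 + (177 + √43) = -85/3 + √43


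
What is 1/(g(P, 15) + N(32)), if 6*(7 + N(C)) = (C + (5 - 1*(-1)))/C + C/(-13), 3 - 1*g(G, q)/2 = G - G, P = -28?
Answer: -1248/1513 ≈ -0.82485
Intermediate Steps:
g(G, q) = 6 (g(G, q) = 6 - 2*(G - G) = 6 - 2*0 = 6 + 0 = 6)
N(C) = -7 - C/78 + (6 + C)/(6*C) (N(C) = -7 + ((C + (5 - 1*(-1)))/C + C/(-13))/6 = -7 + ((C + (5 + 1))/C + C*(-1/13))/6 = -7 + ((C + 6)/C - C/13)/6 = -7 + ((6 + C)/C - C/13)/6 = -7 + (-C/13 + (6 + C)/C)/6 = -7 + (-C/78 + (6 + C)/(6*C)) = -7 - C/78 + (6 + C)/(6*C))
1/(g(P, 15) + N(32)) = 1/(6 + (1/78)*(78 - 1*32*(533 + 32))/32) = 1/(6 + (1/78)*(1/32)*(78 - 1*32*565)) = 1/(6 + (1/78)*(1/32)*(78 - 18080)) = 1/(6 + (1/78)*(1/32)*(-18002)) = 1/(6 - 9001/1248) = 1/(-1513/1248) = -1248/1513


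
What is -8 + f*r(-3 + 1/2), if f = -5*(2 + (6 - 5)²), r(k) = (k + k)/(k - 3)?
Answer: -238/11 ≈ -21.636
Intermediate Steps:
r(k) = 2*k/(-3 + k) (r(k) = (2*k)/(-3 + k) = 2*k/(-3 + k))
f = -15 (f = -5*(2 + 1²) = -5*(2 + 1) = -5*3 = -15)
-8 + f*r(-3 + 1/2) = -8 - 30*(-3 + 1/2)/(-3 + (-3 + 1/2)) = -8 - 30*(-3 + ½)/(-3 + (-3 + ½)) = -8 - 30*(-5)/(2*(-3 - 5/2)) = -8 - 30*(-5)/(2*(-11/2)) = -8 - 30*(-5)*(-2)/(2*11) = -8 - 15*10/11 = -8 - 150/11 = -238/11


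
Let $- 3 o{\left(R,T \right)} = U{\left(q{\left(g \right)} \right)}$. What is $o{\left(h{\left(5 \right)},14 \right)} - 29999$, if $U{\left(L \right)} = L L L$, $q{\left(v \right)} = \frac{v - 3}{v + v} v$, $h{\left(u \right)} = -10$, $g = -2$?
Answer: $- \frac{719851}{24} \approx -29994.0$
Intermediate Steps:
$q{\left(v \right)} = - \frac{3}{2} + \frac{v}{2}$ ($q{\left(v \right)} = \frac{-3 + v}{2 v} v = - \frac{3}{2} + \frac{v}{2}$)
$U{\left(L \right)} = L^{3}$ ($U{\left(L \right)} = L^{2} L = L^{3}$)
$o{\left(R,T \right)} = \frac{125}{24}$ ($o{\left(R,T \right)} = - \frac{\left(- \frac{3}{2} + \frac{1}{2} \left(-2\right)\right)^{3}}{3} = - \frac{\left(- \frac{3}{2} - 1\right)^{3}}{3} = - \frac{\left(- \frac{5}{2}\right)^{3}}{3} = \left(- \frac{1}{3}\right) \left(- \frac{125}{8}\right) = \frac{125}{24}$)
$o{\left(h{\left(5 \right)},14 \right)} - 29999 = \frac{125}{24} - 29999 = - \frac{719851}{24}$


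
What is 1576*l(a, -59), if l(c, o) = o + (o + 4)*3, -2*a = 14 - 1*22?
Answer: -353024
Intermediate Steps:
a = 4 (a = -(14 - 1*22)/2 = -(14 - 22)/2 = -1/2*(-8) = 4)
l(c, o) = 12 + 4*o (l(c, o) = o + (4 + o)*3 = o + (12 + 3*o) = 12 + 4*o)
1576*l(a, -59) = 1576*(12 + 4*(-59)) = 1576*(12 - 236) = 1576*(-224) = -353024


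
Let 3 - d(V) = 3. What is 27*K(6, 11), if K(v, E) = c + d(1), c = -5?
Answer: -135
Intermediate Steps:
d(V) = 0 (d(V) = 3 - 1*3 = 3 - 3 = 0)
K(v, E) = -5 (K(v, E) = -5 + 0 = -5)
27*K(6, 11) = 27*(-5) = -135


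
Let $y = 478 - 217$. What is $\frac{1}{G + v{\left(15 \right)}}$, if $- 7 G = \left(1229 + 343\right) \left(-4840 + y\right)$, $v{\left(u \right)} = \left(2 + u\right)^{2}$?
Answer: $\frac{7}{7200211} \approx 9.7219 \cdot 10^{-7}$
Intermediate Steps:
$y = 261$ ($y = 478 - 217 = 261$)
$G = \frac{7198188}{7}$ ($G = - \frac{\left(1229 + 343\right) \left(-4840 + 261\right)}{7} = - \frac{1572 \left(-4579\right)}{7} = \left(- \frac{1}{7}\right) \left(-7198188\right) = \frac{7198188}{7} \approx 1.0283 \cdot 10^{6}$)
$\frac{1}{G + v{\left(15 \right)}} = \frac{1}{\frac{7198188}{7} + \left(2 + 15\right)^{2}} = \frac{1}{\frac{7198188}{7} + 17^{2}} = \frac{1}{\frac{7198188}{7} + 289} = \frac{1}{\frac{7200211}{7}} = \frac{7}{7200211}$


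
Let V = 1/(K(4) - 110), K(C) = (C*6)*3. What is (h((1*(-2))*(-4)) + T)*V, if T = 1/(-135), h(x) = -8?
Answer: 1081/5130 ≈ 0.21072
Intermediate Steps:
K(C) = 18*C (K(C) = (6*C)*3 = 18*C)
T = -1/135 ≈ -0.0074074
V = -1/38 (V = 1/(18*4 - 110) = 1/(72 - 110) = 1/(-38) = -1/38 ≈ -0.026316)
(h((1*(-2))*(-4)) + T)*V = (-8 - 1/135)*(-1/38) = -1081/135*(-1/38) = 1081/5130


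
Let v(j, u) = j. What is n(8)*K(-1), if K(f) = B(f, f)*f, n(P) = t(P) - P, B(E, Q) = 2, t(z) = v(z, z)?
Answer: 0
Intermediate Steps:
t(z) = z
n(P) = 0 (n(P) = P - P = 0)
K(f) = 2*f
n(8)*K(-1) = 0*(2*(-1)) = 0*(-2) = 0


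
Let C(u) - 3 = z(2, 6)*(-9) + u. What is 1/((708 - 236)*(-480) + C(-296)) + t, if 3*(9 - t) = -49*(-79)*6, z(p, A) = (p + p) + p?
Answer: -1754671832/226907 ≈ -7733.0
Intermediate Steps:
z(p, A) = 3*p (z(p, A) = 2*p + p = 3*p)
t = -7733 (t = 9 - (-49*(-79))*6/3 = 9 - 3871*6/3 = 9 - ⅓*23226 = 9 - 7742 = -7733)
C(u) = -51 + u (C(u) = 3 + ((3*2)*(-9) + u) = 3 + (6*(-9) + u) = 3 + (-54 + u) = -51 + u)
1/((708 - 236)*(-480) + C(-296)) + t = 1/((708 - 236)*(-480) + (-51 - 296)) - 7733 = 1/(472*(-480) - 347) - 7733 = 1/(-226560 - 347) - 7733 = 1/(-226907) - 7733 = -1/226907 - 7733 = -1754671832/226907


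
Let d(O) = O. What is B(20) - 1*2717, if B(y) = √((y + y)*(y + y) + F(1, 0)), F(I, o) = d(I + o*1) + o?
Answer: -2717 + √1601 ≈ -2677.0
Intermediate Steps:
F(I, o) = I + 2*o (F(I, o) = (I + o*1) + o = (I + o) + o = I + 2*o)
B(y) = √(1 + 4*y²) (B(y) = √((y + y)*(y + y) + (1 + 2*0)) = √((2*y)*(2*y) + (1 + 0)) = √(4*y² + 1) = √(1 + 4*y²))
B(20) - 1*2717 = √(1 + 4*20²) - 1*2717 = √(1 + 4*400) - 2717 = √(1 + 1600) - 2717 = √1601 - 2717 = -2717 + √1601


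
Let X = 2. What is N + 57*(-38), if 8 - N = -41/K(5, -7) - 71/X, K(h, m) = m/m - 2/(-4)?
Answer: -12571/6 ≈ -2095.2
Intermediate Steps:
K(h, m) = 3/2 (K(h, m) = 1 - 2*(-¼) = 1 + ½ = 3/2)
N = 425/6 (N = 8 - (-41/3/2 - 71/2) = 8 - (-41*⅔ - 71*½) = 8 - (-82/3 - 71/2) = 8 - 1*(-377/6) = 8 + 377/6 = 425/6 ≈ 70.833)
N + 57*(-38) = 425/6 + 57*(-38) = 425/6 - 2166 = -12571/6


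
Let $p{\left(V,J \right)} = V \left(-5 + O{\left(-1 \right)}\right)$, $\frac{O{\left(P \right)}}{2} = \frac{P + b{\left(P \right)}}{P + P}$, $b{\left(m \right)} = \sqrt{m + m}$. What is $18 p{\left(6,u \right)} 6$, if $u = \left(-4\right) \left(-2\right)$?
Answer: $-2592 - 648 i \sqrt{2} \approx -2592.0 - 916.41 i$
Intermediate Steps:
$b{\left(m \right)} = \sqrt{2} \sqrt{m}$ ($b{\left(m \right)} = \sqrt{2 m} = \sqrt{2} \sqrt{m}$)
$u = 8$
$O{\left(P \right)} = \frac{P + \sqrt{2} \sqrt{P}}{P}$ ($O{\left(P \right)} = 2 \frac{P + \sqrt{2} \sqrt{P}}{P + P} = 2 \frac{P + \sqrt{2} \sqrt{P}}{2 P} = \frac{P + \sqrt{2} \sqrt{P}}{P}$)
$p{\left(V,J \right)} = V \left(-4 - i \sqrt{2}\right)$ ($p{\left(V,J \right)} = V \left(-5 + \left(1 + \frac{\sqrt{2}}{i}\right)\right) = V \left(-5 + \left(1 + \sqrt{2} \left(- i\right)\right)\right) = V \left(-5 + \left(1 - i \sqrt{2}\right)\right) = V \left(-4 - i \sqrt{2}\right)$)
$18 p{\left(6,u \right)} 6 = 18 \left(\left(-1\right) 6 \left(4 + i \sqrt{2}\right)\right) 6 = 18 \left(-24 - 6 i \sqrt{2}\right) 6 = \left(-432 - 108 i \sqrt{2}\right) 6 = -2592 - 648 i \sqrt{2}$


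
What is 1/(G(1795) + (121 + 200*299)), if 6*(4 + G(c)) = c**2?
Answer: 6/3581527 ≈ 1.6753e-6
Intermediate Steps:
G(c) = -4 + c**2/6
1/(G(1795) + (121 + 200*299)) = 1/((-4 + (1/6)*1795**2) + (121 + 200*299)) = 1/((-4 + (1/6)*3222025) + (121 + 59800)) = 1/((-4 + 3222025/6) + 59921) = 1/(3222001/6 + 59921) = 1/(3581527/6) = 6/3581527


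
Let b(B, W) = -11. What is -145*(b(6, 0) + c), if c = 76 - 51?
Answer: -2030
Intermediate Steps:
c = 25
-145*(b(6, 0) + c) = -145*(-11 + 25) = -145*14 = -2030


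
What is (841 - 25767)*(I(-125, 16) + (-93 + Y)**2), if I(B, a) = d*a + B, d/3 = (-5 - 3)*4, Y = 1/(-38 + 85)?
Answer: -384552121426/2209 ≈ -1.7408e+8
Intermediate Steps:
Y = 1/47 ≈ 0.021277
d = -96 (d = 3*((-5 - 3)*4) = 3*(-8*4) = 3*(-32) = -96)
I(B, a) = B - 96*a (I(B, a) = -96*a + B = B - 96*a)
(841 - 25767)*(I(-125, 16) + (-93 + Y)**2) = (841 - 25767)*((-125 - 96*16) + (-93 + 1/47)**2) = -24926*((-125 - 1536) + (-4370/47)**2) = -24926*(-1661 + 19096900/2209) = -24926*15427751/2209 = -384552121426/2209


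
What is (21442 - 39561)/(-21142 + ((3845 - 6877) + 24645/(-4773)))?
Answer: 28827329/38469049 ≈ 0.74936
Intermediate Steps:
(21442 - 39561)/(-21142 + ((3845 - 6877) + 24645/(-4773))) = -18119/(-21142 + (-3032 + 24645*(-1/4773))) = -18119/(-21142 + (-3032 - 8215/1591)) = -18119/(-21142 - 4832127/1591) = -18119/(-38469049/1591) = -18119*(-1591/38469049) = 28827329/38469049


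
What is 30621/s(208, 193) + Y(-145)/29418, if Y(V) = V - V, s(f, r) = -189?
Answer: -10207/63 ≈ -162.02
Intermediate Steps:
Y(V) = 0
30621/s(208, 193) + Y(-145)/29418 = 30621/(-189) + 0/29418 = 30621*(-1/189) + 0*(1/29418) = -10207/63 + 0 = -10207/63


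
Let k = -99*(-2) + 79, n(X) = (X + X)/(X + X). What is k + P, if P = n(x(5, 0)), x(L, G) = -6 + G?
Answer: 278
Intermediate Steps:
n(X) = 1 (n(X) = (2*X)/((2*X)) = (2*X)*(1/(2*X)) = 1)
P = 1
k = 277 (k = 198 + 79 = 277)
k + P = 277 + 1 = 278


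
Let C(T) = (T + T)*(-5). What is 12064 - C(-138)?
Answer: 10684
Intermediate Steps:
C(T) = -10*T (C(T) = (2*T)*(-5) = -10*T)
12064 - C(-138) = 12064 - (-10)*(-138) = 12064 - 1*1380 = 12064 - 1380 = 10684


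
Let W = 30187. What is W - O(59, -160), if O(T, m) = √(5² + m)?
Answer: 30187 - 3*I*√15 ≈ 30187.0 - 11.619*I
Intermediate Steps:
O(T, m) = √(25 + m)
W - O(59, -160) = 30187 - √(25 - 160) = 30187 - √(-135) = 30187 - 3*I*√15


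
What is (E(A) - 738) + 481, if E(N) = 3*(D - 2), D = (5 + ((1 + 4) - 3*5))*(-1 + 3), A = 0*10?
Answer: -293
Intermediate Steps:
A = 0
D = -10 (D = (5 + (5 - 15))*2 = (5 - 10)*2 = -5*2 = -10)
E(N) = -36 (E(N) = 3*(-10 - 2) = 3*(-12) = -36)
(E(A) - 738) + 481 = (-36 - 738) + 481 = -774 + 481 = -293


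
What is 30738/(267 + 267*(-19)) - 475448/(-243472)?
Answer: -108309151/24377634 ≈ -4.4430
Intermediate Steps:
30738/(267 + 267*(-19)) - 475448/(-243472) = 30738/(267 - 5073) - 475448*(-1/243472) = 30738/(-4806) + 59431/30434 = 30738*(-1/4806) + 59431/30434 = -5123/801 + 59431/30434 = -108309151/24377634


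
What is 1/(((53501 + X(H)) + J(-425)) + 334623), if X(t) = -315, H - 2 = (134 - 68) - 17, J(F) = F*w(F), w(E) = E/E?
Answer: 1/387384 ≈ 2.5814e-6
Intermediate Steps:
w(E) = 1
J(F) = F (J(F) = F*1 = F)
H = 51 (H = 2 + ((134 - 68) - 17) = 2 + (66 - 17) = 2 + 49 = 51)
1/(((53501 + X(H)) + J(-425)) + 334623) = 1/(((53501 - 315) - 425) + 334623) = 1/((53186 - 425) + 334623) = 1/(52761 + 334623) = 1/387384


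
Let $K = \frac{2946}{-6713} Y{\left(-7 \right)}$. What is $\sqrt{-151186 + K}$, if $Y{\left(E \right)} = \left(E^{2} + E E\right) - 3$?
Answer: $\frac{8 i \sqrt{2173144279}}{959} \approx 388.88 i$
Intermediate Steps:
$Y{\left(E \right)} = -3 + 2 E^{2}$ ($Y{\left(E \right)} = \left(E^{2} + E^{2}\right) - 3 = 2 E^{2} - 3 = -3 + 2 E^{2}$)
$K = - \frac{279870}{6713}$ ($K = \frac{2946}{-6713} \left(-3 + 2 \left(-7\right)^{2}\right) = 2946 \left(- \frac{1}{6713}\right) \left(-3 + 2 \cdot 49\right) = - \frac{2946 \left(-3 + 98\right)}{6713} = \left(- \frac{2946}{6713}\right) 95 = - \frac{279870}{6713} \approx -41.691$)
$\sqrt{-151186 + K} = \sqrt{-151186 - \frac{279870}{6713}} = \sqrt{- \frac{1015191488}{6713}} = \frac{8 i \sqrt{2173144279}}{959}$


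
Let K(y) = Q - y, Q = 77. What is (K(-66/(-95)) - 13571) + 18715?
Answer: 495929/95 ≈ 5220.3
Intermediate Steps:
K(y) = 77 - y
(K(-66/(-95)) - 13571) + 18715 = ((77 - (-66)/(-95)) - 13571) + 18715 = ((77 - (-66)*(-1)/95) - 13571) + 18715 = ((77 - 1*66/95) - 13571) + 18715 = ((77 - 66/95) - 13571) + 18715 = (7249/95 - 13571) + 18715 = -1281996/95 + 18715 = 495929/95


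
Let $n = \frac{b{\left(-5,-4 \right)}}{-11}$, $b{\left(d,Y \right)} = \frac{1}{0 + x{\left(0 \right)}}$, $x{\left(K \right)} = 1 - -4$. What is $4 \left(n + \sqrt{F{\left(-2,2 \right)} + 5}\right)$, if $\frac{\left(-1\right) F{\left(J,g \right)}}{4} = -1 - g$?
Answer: $- \frac{4}{55} + 4 \sqrt{17} \approx 16.42$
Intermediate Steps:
$x{\left(K \right)} = 5$ ($x{\left(K \right)} = 1 + 4 = 5$)
$F{\left(J,g \right)} = 4 + 4 g$ ($F{\left(J,g \right)} = - 4 \left(-1 - g\right) = 4 + 4 g$)
$b{\left(d,Y \right)} = \frac{1}{5}$ ($b{\left(d,Y \right)} = \frac{1}{0 + 5} = \frac{1}{5}$)
$n = - \frac{1}{55}$ ($n = \frac{1}{5 \left(-11\right)} = \frac{1}{5} \left(- \frac{1}{11}\right) = - \frac{1}{55} \approx -0.018182$)
$4 \left(n + \sqrt{F{\left(-2,2 \right)} + 5}\right) = 4 \left(- \frac{1}{55} + \sqrt{\left(4 + 4 \cdot 2\right) + 5}\right) = 4 \left(- \frac{1}{55} + \sqrt{\left(4 + 8\right) + 5}\right) = 4 \left(- \frac{1}{55} + \sqrt{12 + 5}\right) = 4 \left(- \frac{1}{55} + \sqrt{17}\right) = - \frac{4}{55} + 4 \sqrt{17}$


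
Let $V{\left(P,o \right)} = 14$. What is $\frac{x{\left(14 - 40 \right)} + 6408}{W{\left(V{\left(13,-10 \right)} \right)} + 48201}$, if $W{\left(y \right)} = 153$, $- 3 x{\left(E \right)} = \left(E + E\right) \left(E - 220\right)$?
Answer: $\frac{1072}{24177} \approx 0.04434$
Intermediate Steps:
$x{\left(E \right)} = - \frac{2 E \left(-220 + E\right)}{3}$ ($x{\left(E \right)} = - \frac{\left(E + E\right) \left(E - 220\right)}{3} = - \frac{2 E \left(-220 + E\right)}{3}$)
$\frac{x{\left(14 - 40 \right)} + 6408}{W{\left(V{\left(13,-10 \right)} \right)} + 48201} = \frac{\frac{2 \left(14 - 40\right) \left(220 - \left(14 - 40\right)\right)}{3} + 6408}{153 + 48201} = \frac{\frac{2}{3} \left(-26\right) \left(220 - -26\right) + 6408}{48354} = \left(\frac{2}{3} \left(-26\right) \left(220 + 26\right) + 6408\right) \frac{1}{48354} = \left(\frac{2}{3} \left(-26\right) 246 + 6408\right) \frac{1}{48354} = \left(-4264 + 6408\right) \frac{1}{48354} = 2144 \cdot \frac{1}{48354} = \frac{1072}{24177}$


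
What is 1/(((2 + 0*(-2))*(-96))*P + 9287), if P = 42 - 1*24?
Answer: 1/5831 ≈ 0.00017150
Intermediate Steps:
P = 18 (P = 42 - 24 = 18)
1/(((2 + 0*(-2))*(-96))*P + 9287) = 1/(((2 + 0*(-2))*(-96))*18 + 9287) = 1/(((2 + 0)*(-96))*18 + 9287) = 1/((2*(-96))*18 + 9287) = 1/(-192*18 + 9287) = 1/(-3456 + 9287) = 1/5831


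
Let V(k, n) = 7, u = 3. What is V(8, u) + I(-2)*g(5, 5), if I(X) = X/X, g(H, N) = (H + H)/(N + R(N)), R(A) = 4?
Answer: 73/9 ≈ 8.1111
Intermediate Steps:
g(H, N) = 2*H/(4 + N) (g(H, N) = (H + H)/(N + 4) = (2*H)/(4 + N) = 2*H/(4 + N))
I(X) = 1
V(8, u) + I(-2)*g(5, 5) = 7 + 1*(2*5/(4 + 5)) = 7 + 1*(2*5/9) = 7 + 1*(2*5*(⅑)) = 7 + 1*(10/9) = 7 + 10/9 = 73/9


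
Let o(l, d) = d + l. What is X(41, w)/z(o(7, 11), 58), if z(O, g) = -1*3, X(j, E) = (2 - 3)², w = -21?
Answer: -⅓ ≈ -0.33333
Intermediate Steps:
X(j, E) = 1 (X(j, E) = (-1)² = 1)
z(O, g) = -3
X(41, w)/z(o(7, 11), 58) = 1/(-3) = 1*(-⅓) = -⅓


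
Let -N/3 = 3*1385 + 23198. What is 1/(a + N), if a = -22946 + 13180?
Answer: -1/91825 ≈ -1.0890e-5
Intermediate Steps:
a = -9766
N = -82059 (N = -3*(3*1385 + 23198) = -3*(4155 + 23198) = -3*27353 = -82059)
1/(a + N) = 1/(-9766 - 82059) = 1/(-91825) = -1/91825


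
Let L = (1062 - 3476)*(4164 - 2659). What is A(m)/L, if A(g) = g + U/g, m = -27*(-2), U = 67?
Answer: -2983/196185780 ≈ -1.5205e-5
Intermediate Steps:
m = 54
A(g) = g + 67/g
L = -3633070 (L = -2414*1505 = -3633070)
A(m)/L = (54 + 67/54)/(-3633070) = (54 + 67*(1/54))*(-1/3633070) = (54 + 67/54)*(-1/3633070) = (2983/54)*(-1/3633070) = -2983/196185780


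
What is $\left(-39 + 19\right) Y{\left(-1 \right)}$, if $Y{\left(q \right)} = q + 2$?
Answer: $-20$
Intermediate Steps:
$Y{\left(q \right)} = 2 + q$
$\left(-39 + 19\right) Y{\left(-1 \right)} = \left(-39 + 19\right) \left(2 - 1\right) = \left(-20\right) 1 = -20$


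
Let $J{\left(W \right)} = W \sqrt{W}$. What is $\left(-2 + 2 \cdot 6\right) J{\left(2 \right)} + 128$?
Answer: $128 + 20 \sqrt{2} \approx 156.28$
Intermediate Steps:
$J{\left(W \right)} = W^{\frac{3}{2}}$
$\left(-2 + 2 \cdot 6\right) J{\left(2 \right)} + 128 = \left(-2 + 2 \cdot 6\right) 2^{\frac{3}{2}} + 128 = \left(-2 + 12\right) 2 \sqrt{2} + 128 = 10 \cdot 2 \sqrt{2} + 128 = 20 \sqrt{2} + 128 = 128 + 20 \sqrt{2}$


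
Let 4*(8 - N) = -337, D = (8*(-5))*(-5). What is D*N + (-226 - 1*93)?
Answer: 18131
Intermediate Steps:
D = 200 (D = -40*(-5) = 200)
N = 369/4 (N = 8 - ¼*(-337) = 8 + 337/4 = 369/4 ≈ 92.250)
D*N + (-226 - 1*93) = 200*(369/4) + (-226 - 1*93) = 18450 + (-226 - 93) = 18450 - 319 = 18131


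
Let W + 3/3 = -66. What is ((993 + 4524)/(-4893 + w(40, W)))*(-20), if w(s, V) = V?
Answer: 5517/248 ≈ 22.246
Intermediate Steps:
W = -67 (W = -1 - 66 = -67)
((993 + 4524)/(-4893 + w(40, W)))*(-20) = ((993 + 4524)/(-4893 - 67))*(-20) = (5517/(-4960))*(-20) = (5517*(-1/4960))*(-20) = -5517/4960*(-20) = 5517/248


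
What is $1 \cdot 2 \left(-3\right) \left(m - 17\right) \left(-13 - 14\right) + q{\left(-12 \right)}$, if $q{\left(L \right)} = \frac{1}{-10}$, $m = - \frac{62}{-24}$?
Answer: $- \frac{11678}{5} \approx -2335.6$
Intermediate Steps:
$m = \frac{31}{12}$ ($m = \left(-62\right) \left(- \frac{1}{24}\right) = \frac{31}{12} \approx 2.5833$)
$q{\left(L \right)} = - \frac{1}{10}$
$1 \cdot 2 \left(-3\right) \left(m - 17\right) \left(-13 - 14\right) + q{\left(-12 \right)} = 1 \cdot 2 \left(-3\right) \left(\frac{31}{12} - 17\right) \left(-13 - 14\right) - \frac{1}{10} = 2 \left(-3\right) \left(\left(- \frac{173}{12}\right) \left(-27\right)\right) - \frac{1}{10} = \left(-6\right) \frac{1557}{4} - \frac{1}{10} = - \frac{4671}{2} - \frac{1}{10} = - \frac{11678}{5}$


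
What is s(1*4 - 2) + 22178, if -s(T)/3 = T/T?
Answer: 22175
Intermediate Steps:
s(T) = -3 (s(T) = -3*T/T = -3*1 = -3)
s(1*4 - 2) + 22178 = -3 + 22178 = 22175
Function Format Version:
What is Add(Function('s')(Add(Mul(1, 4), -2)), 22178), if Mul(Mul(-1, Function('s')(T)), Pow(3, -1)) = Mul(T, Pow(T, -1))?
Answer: 22175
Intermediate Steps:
Function('s')(T) = -3 (Function('s')(T) = Mul(-3, Mul(T, Pow(T, -1))) = Mul(-3, 1) = -3)
Add(Function('s')(Add(Mul(1, 4), -2)), 22178) = Add(-3, 22178) = 22175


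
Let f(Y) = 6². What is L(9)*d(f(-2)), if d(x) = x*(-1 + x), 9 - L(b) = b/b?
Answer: 10080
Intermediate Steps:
L(b) = 8 (L(b) = 9 - b/b = 9 - 1*1 = 9 - 1 = 8)
f(Y) = 36
L(9)*d(f(-2)) = 8*(36*(-1 + 36)) = 8*(36*35) = 8*1260 = 10080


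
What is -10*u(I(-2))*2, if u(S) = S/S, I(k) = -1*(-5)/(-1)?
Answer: -20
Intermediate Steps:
I(k) = -5 (I(k) = 5*(-1) = -5)
u(S) = 1
-10*u(I(-2))*2 = -10*1*2 = -10*2 = -20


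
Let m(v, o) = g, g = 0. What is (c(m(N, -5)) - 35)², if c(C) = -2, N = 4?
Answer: 1369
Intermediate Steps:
m(v, o) = 0
(c(m(N, -5)) - 35)² = (-2 - 35)² = (-37)² = 1369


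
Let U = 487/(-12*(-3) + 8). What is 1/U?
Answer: 44/487 ≈ 0.090349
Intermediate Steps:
U = 487/44 (U = 487/(36 + 8) = 487/44 ≈ 11.068)
1/U = 1/(487/44) = 44/487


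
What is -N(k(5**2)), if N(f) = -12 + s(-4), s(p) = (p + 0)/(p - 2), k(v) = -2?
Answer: 34/3 ≈ 11.333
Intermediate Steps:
s(p) = p/(-2 + p)
N(f) = -34/3 (N(f) = -12 - 4/(-2 - 4) = -12 - 4/(-6) = -12 - 4*(-1/6) = -12 + 2/3 = -34/3)
-N(k(5**2)) = -1*(-34/3) = 34/3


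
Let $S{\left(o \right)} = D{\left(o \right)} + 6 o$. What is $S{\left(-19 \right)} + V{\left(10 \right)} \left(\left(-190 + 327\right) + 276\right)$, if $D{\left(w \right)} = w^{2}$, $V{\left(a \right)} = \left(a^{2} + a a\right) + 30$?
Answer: $95237$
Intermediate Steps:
$V{\left(a \right)} = 30 + 2 a^{2}$ ($V{\left(a \right)} = \left(a^{2} + a^{2}\right) + 30 = 2 a^{2} + 30 = 30 + 2 a^{2}$)
$S{\left(o \right)} = o^{2} + 6 o$
$S{\left(-19 \right)} + V{\left(10 \right)} \left(\left(-190 + 327\right) + 276\right) = - 19 \left(6 - 19\right) + \left(30 + 2 \cdot 10^{2}\right) \left(\left(-190 + 327\right) + 276\right) = \left(-19\right) \left(-13\right) + \left(30 + 2 \cdot 100\right) \left(137 + 276\right) = 247 + \left(30 + 200\right) 413 = 247 + 230 \cdot 413 = 247 + 94990 = 95237$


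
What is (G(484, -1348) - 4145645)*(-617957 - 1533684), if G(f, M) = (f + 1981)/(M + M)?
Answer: 24048162879082785/2696 ≈ 8.9199e+12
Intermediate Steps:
G(f, M) = (1981 + f)/(2*M) (G(f, M) = (1981 + f)/((2*M)) = (1981 + f)*(1/(2*M)) = (1981 + f)/(2*M))
(G(484, -1348) - 4145645)*(-617957 - 1533684) = ((1/2)*(1981 + 484)/(-1348) - 4145645)*(-617957 - 1533684) = ((1/2)*(-1/1348)*2465 - 4145645)*(-2151641) = (-2465/2696 - 4145645)*(-2151641) = -11176661385/2696*(-2151641) = 24048162879082785/2696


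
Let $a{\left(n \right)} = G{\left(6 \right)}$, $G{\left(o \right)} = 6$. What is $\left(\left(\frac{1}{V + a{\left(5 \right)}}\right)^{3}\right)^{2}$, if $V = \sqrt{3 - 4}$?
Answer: $\frac{\left(6 - i\right)^{6}}{2565726409} \approx 1.0818 \cdot 10^{-5} - 1.6515 \cdot 10^{-5} i$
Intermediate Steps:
$a{\left(n \right)} = 6$
$V = i$ ($V = \sqrt{-1} = i \approx 1.0 i$)
$\left(\left(\frac{1}{V + a{\left(5 \right)}}\right)^{3}\right)^{2} = \left(\left(\frac{1}{i + 6}\right)^{3}\right)^{2} = \left(\left(\frac{1}{6 + i}\right)^{3}\right)^{2} = \left(\left(\frac{6 - i}{37}\right)^{3}\right)^{2} = \left(\frac{\left(6 - i\right)^{3}}{50653}\right)^{2} = \frac{\left(6 - i\right)^{6}}{2565726409}$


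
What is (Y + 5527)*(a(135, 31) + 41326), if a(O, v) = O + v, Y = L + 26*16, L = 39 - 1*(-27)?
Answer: 249325428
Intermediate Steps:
L = 66 (L = 39 + 27 = 66)
Y = 482 (Y = 66 + 26*16 = 66 + 416 = 482)
(Y + 5527)*(a(135, 31) + 41326) = (482 + 5527)*((135 + 31) + 41326) = 6009*(166 + 41326) = 6009*41492 = 249325428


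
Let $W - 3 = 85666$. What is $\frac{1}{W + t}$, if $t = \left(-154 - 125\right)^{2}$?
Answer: $\frac{1}{163510} \approx 6.1158 \cdot 10^{-6}$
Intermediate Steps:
$t = 77841$ ($t = \left(-279\right)^{2} = 77841$)
$W = 85669$ ($W = 3 + 85666 = 85669$)
$\frac{1}{W + t} = \frac{1}{85669 + 77841} = \frac{1}{163510}$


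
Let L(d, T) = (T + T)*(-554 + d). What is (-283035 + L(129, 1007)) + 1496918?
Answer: 357933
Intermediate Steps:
L(d, T) = 2*T*(-554 + d) (L(d, T) = (2*T)*(-554 + d) = 2*T*(-554 + d))
(-283035 + L(129, 1007)) + 1496918 = (-283035 + 2*1007*(-554 + 129)) + 1496918 = (-283035 + 2*1007*(-425)) + 1496918 = (-283035 - 855950) + 1496918 = -1138985 + 1496918 = 357933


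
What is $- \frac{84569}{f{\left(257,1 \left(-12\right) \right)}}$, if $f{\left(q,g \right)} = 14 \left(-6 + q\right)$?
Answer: $- \frac{84569}{3514} \approx -24.066$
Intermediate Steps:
$f{\left(q,g \right)} = -84 + 14 q$
$- \frac{84569}{f{\left(257,1 \left(-12\right) \right)}} = - \frac{84569}{-84 + 14 \cdot 257} = - \frac{84569}{-84 + 3598} = - \frac{84569}{3514}$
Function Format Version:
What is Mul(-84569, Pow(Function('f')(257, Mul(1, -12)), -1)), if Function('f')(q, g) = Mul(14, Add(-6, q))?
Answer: Rational(-84569, 3514) ≈ -24.066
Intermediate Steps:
Function('f')(q, g) = Add(-84, Mul(14, q))
Mul(-84569, Pow(Function('f')(257, Mul(1, -12)), -1)) = Mul(-84569, Pow(Add(-84, Mul(14, 257)), -1)) = Mul(-84569, Pow(Add(-84, 3598), -1)) = Mul(-84569, Pow(3514, -1)) = Mul(-84569, Rational(1, 3514)) = Rational(-84569, 3514)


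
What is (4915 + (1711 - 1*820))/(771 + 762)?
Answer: 5806/1533 ≈ 3.7873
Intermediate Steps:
(4915 + (1711 - 1*820))/(771 + 762) = (4915 + (1711 - 820))/1533 = (4915 + 891)*(1/1533) = 5806*(1/1533) = 5806/1533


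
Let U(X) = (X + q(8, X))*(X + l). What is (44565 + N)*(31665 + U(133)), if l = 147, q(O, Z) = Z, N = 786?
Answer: 4813781895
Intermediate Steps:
U(X) = 2*X*(147 + X) (U(X) = (X + X)*(X + 147) = (2*X)*(147 + X) = 2*X*(147 + X))
(44565 + N)*(31665 + U(133)) = (44565 + 786)*(31665 + 2*133*(147 + 133)) = 45351*(31665 + 2*133*280) = 45351*(31665 + 74480) = 45351*106145 = 4813781895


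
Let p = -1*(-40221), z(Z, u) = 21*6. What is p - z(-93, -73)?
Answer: 40095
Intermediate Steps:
z(Z, u) = 126
p = 40221
p - z(-93, -73) = 40221 - 1*126 = 40221 - 126 = 40095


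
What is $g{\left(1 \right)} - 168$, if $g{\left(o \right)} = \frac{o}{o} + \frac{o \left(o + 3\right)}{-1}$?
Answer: $-171$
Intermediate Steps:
$g{\left(o \right)} = 1 - o \left(3 + o\right)$ ($g{\left(o \right)} = 1 + o \left(3 + o\right) \left(-1\right) = 1 - o \left(3 + o\right)$)
$g{\left(1 \right)} - 168 = \left(1 - 1^{2} - 3\right) - 168 = \left(1 - 1 - 3\right) - 168 = -3 - 168 = -171$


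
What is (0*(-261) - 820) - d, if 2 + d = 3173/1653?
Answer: -71333/87 ≈ -819.92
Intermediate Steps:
d = -7/87 (d = -2 + 3173/1653 = -2 + 3173*(1/1653) = -2 + 167/87 = -7/87 ≈ -0.080460)
(0*(-261) - 820) - d = (0*(-261) - 820) - 1*(-7/87) = (0 - 820) + 7/87 = -820 + 7/87 = -71333/87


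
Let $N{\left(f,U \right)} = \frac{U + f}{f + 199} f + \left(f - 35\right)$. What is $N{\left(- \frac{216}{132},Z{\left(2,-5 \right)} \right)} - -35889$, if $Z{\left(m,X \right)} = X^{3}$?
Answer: $\frac{856215370}{23881} \approx 35853.0$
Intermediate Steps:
$N{\left(f,U \right)} = -35 + f + \frac{f \left(U + f\right)}{199 + f}$ ($N{\left(f,U \right)} = \frac{U + f}{199 + f} f + \left(-35 + f\right) = \frac{f \left(U + f\right)}{199 + f} + \left(-35 + f\right) = -35 + f + \frac{f \left(U + f\right)}{199 + f}$)
$N{\left(- \frac{216}{132},Z{\left(2,-5 \right)} \right)} - -35889 = \frac{-6965 + 2 \left(- \frac{216}{132}\right)^{2} + 164 \left(- \frac{216}{132}\right) + \left(-5\right)^{3} \left(- \frac{216}{132}\right)}{199 - \frac{216}{132}} - -35889 = \frac{-6965 + 2 \left(\left(-216\right) \frac{1}{132}\right)^{2} + 164 \left(\left(-216\right) \frac{1}{132}\right) - 125 \left(\left(-216\right) \frac{1}{132}\right)}{199 - \frac{18}{11}} + 35889 = \frac{-6965 + 2 \left(- \frac{18}{11}\right)^{2} + 164 \left(- \frac{18}{11}\right) - - \frac{2250}{11}}{199 - \frac{18}{11}} + 35889 = \frac{-6965 + 2 \cdot \frac{324}{121} - \frac{2952}{11} + \frac{2250}{11}}{\frac{2171}{11}} + 35889 = \frac{11 \left(-6965 + \frac{648}{121} - \frac{2952}{11} + \frac{2250}{11}\right)}{2171} + 35889 = \frac{11}{2171} \left(- \frac{849839}{121}\right) + 35889 = - \frac{849839}{23881} + 35889 = \frac{856215370}{23881}$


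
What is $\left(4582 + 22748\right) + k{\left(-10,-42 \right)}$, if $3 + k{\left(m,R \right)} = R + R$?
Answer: $27243$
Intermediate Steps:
$k{\left(m,R \right)} = -3 + 2 R$ ($k{\left(m,R \right)} = -3 + \left(R + R\right) = -3 + 2 R$)
$\left(4582 + 22748\right) + k{\left(-10,-42 \right)} = \left(4582 + 22748\right) + \left(-3 + 2 \left(-42\right)\right) = 27330 - 87 = 27243$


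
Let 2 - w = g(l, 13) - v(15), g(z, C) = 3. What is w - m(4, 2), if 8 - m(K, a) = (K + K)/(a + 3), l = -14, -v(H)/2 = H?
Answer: -187/5 ≈ -37.400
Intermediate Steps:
v(H) = -2*H
m(K, a) = 8 - 2*K/(3 + a) (m(K, a) = 8 - (K + K)/(a + 3) = 8 - 2*K/(3 + a))
w = -31 (w = 2 - (3 - (-2)*15) = 2 - (3 - 1*(-30)) = 2 - (3 + 30) = 2 - 1*33 = 2 - 33 = -31)
w - m(4, 2) = -31 - 2*(12 - 1*4 + 4*2)/(3 + 2) = -31 - 2*(12 - 4 + 8)/5 = -31 - 2*16/5 = -31 - 1*32/5 = -31 - 32/5 = -187/5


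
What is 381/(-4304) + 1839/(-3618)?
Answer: -1548919/2595312 ≈ -0.59681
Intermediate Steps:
381/(-4304) + 1839/(-3618) = 381*(-1/4304) + 1839*(-1/3618) = -381/4304 - 613/1206 = -1548919/2595312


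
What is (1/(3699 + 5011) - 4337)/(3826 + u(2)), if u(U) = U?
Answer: -37775269/33341880 ≈ -1.1330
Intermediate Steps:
(1/(3699 + 5011) - 4337)/(3826 + u(2)) = (1/(3699 + 5011) - 4337)/(3826 + 2) = (1/8710 - 4337)/3828 = (1/8710 - 4337)*(1/3828) = -37775269/8710*1/3828 = -37775269/33341880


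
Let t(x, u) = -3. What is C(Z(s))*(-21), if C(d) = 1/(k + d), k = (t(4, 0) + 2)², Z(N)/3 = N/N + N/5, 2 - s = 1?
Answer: -105/23 ≈ -4.5652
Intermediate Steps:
s = 1 (s = 2 - 1*1 = 2 - 1 = 1)
Z(N) = 3 + 3*N/5 (Z(N) = 3*(N/N + N/5) = 3*(1 + N*(⅕)) = 3*(1 + N/5) = 3 + 3*N/5)
k = 1 (k = (-3 + 2)² = (-1)² = 1)
C(d) = 1/(1 + d)
C(Z(s))*(-21) = -21/(1 + (3 + (⅗)*1)) = -21/(1 + (3 + ⅗)) = -21/(1 + 18/5) = -21/(23/5) = (5/23)*(-21) = -105/23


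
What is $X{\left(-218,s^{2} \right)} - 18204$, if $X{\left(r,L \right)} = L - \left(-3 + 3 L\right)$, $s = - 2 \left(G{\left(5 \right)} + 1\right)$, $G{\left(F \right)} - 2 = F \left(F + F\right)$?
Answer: $-40673$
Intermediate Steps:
$G{\left(F \right)} = 2 + 2 F^{2}$ ($G{\left(F \right)} = 2 + F \left(F + F\right) = 2 + F 2 F = 2 + 2 F^{2}$)
$s = -106$ ($s = - 2 \left(\left(2 + 2 \cdot 5^{2}\right) + 1\right) = - 2 \left(\left(2 + 2 \cdot 25\right) + 1\right) = - 2 \left(\left(2 + 50\right) + 1\right) = - 2 \left(52 + 1\right) = \left(-2\right) 53 = -106$)
$X{\left(r,L \right)} = 3 - 2 L$
$X{\left(-218,s^{2} \right)} - 18204 = \left(3 - 2 \left(-106\right)^{2}\right) - 18204 = \left(3 - 22472\right) - 18204 = -22469 - 18204 = -40673$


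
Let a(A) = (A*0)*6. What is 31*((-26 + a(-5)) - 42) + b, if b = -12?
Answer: -2120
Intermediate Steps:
a(A) = 0 (a(A) = 0*6 = 0)
31*((-26 + a(-5)) - 42) + b = 31*((-26 + 0) - 42) - 12 = 31*(-26 - 42) - 12 = 31*(-68) - 12 = -2108 - 12 = -2120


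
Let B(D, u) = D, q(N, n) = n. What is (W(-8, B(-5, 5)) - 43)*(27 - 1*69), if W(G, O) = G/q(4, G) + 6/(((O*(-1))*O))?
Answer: 44352/25 ≈ 1774.1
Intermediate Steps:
W(G, O) = 1 - 6/O² (W(G, O) = G/G + 6/(((O*(-1))*O)) = 1 + 6/(((-O)*O)) = 1 + 6/((-O²)) = 1 + 6*(-1/O²) = 1 - 6/O²)
(W(-8, B(-5, 5)) - 43)*(27 - 1*69) = ((1 - 6/(-5)²) - 43)*(27 - 1*69) = ((1 - 6*1/25) - 43)*(27 - 69) = ((1 - 6/25) - 43)*(-42) = (19/25 - 43)*(-42) = -1056/25*(-42) = 44352/25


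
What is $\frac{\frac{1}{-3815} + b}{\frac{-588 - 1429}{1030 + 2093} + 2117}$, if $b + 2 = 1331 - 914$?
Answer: $\frac{2472204276}{12607380905} \approx 0.19609$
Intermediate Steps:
$b = 415$ ($b = -2 + \left(1331 - 914\right) = -2 + 417 = 415$)
$\frac{\frac{1}{-3815} + b}{\frac{-588 - 1429}{1030 + 2093} + 2117} = \frac{\frac{1}{-3815} + 415}{\frac{-588 - 1429}{1030 + 2093} + 2117} = \frac{- \frac{1}{3815} + 415}{- \frac{2017}{3123} + 2117} = \frac{1583224}{3815 \left(\left(-2017\right) \frac{1}{3123} + 2117\right)} = \frac{1583224}{3815 \left(- \frac{2017}{3123} + 2117\right)} = \frac{1583224}{3815 \cdot \frac{6609374}{3123}} = \frac{1583224}{3815} \cdot \frac{3123}{6609374} = \frac{2472204276}{12607380905}$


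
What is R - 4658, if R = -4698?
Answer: -9356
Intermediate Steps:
R - 4658 = -4698 - 4658 = -9356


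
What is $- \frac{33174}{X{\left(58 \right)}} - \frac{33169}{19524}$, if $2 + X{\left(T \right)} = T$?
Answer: $- \frac{40596665}{68334} \approx -594.09$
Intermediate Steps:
$X{\left(T \right)} = -2 + T$
$- \frac{33174}{X{\left(58 \right)}} - \frac{33169}{19524} = - \frac{33174}{-2 + 58} - \frac{33169}{19524} = - \frac{33174}{56} - \frac{33169}{19524} = \left(-33174\right) \frac{1}{56} - \frac{33169}{19524} = - \frac{16587}{28} - \frac{33169}{19524} = - \frac{40596665}{68334}$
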